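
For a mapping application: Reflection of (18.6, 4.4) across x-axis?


Reflection over x-axis: (x,y) -> (x,-y)
(18.6, 4.4) -> (18.6, -4.4)

(18.6, -4.4)


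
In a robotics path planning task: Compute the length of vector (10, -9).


|u| = sqrt(10^2 + (-9)^2) = sqrt(181) = 13.4536

13.4536


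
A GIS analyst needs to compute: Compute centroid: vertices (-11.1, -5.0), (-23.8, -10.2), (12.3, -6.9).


Centroid = ((x_A+x_B+x_C)/3, (y_A+y_B+y_C)/3)
= (((-11.1)+(-23.8)+12.3)/3, ((-5)+(-10.2)+(-6.9))/3)
= (-7.5333, -7.3667)

(-7.5333, -7.3667)


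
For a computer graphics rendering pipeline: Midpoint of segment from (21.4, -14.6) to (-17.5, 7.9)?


M = ((21.4+(-17.5))/2, ((-14.6)+7.9)/2)
= (1.95, -3.35)

(1.95, -3.35)


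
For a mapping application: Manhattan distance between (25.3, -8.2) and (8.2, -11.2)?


|25.3-8.2| + |(-8.2)-(-11.2)| = 17.1 + 3 = 20.1

20.1


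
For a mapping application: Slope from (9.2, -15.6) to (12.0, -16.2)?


slope = (y2-y1)/(x2-x1) = ((-16.2)-(-15.6))/(12-9.2) = (-0.6)/2.8 = -0.2143

-0.2143


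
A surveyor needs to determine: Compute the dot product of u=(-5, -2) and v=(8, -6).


u . v = u_x*v_x + u_y*v_y = (-5)*8 + (-2)*(-6)
= (-40) + 12 = -28

-28


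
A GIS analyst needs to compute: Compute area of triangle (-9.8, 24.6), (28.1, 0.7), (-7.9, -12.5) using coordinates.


Area = |x_A(y_B-y_C) + x_B(y_C-y_A) + x_C(y_A-y_B)|/2
= |(-129.36) + (-1042.51) + (-188.81)|/2
= 1360.68/2 = 680.34

680.34


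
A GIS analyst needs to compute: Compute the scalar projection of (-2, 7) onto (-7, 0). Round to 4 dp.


u.v = 14, |v| = sqrt(49) = 7
Scalar projection = u.v / |v| = 14 / sqrt(49) = 2

2


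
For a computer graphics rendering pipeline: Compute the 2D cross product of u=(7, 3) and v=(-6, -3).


u x v = u_x*v_y - u_y*v_x = 7*(-3) - 3*(-6)
= (-21) - (-18) = -3

-3


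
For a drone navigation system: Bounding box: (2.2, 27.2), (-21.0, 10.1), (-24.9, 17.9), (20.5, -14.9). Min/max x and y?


x range: [-24.9, 20.5]
y range: [-14.9, 27.2]
Bounding box: (-24.9,-14.9) to (20.5,27.2)

(-24.9,-14.9) to (20.5,27.2)


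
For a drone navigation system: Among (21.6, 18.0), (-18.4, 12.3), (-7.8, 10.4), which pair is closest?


d(P0,P1) = 40.4041, d(P0,P2) = 30.3664, d(P1,P2) = 10.7689
Closest: P1 and P2

Closest pair: (-18.4, 12.3) and (-7.8, 10.4), distance = 10.7689


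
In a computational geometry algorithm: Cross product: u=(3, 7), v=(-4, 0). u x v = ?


u x v = u_x*v_y - u_y*v_x = 3*0 - 7*(-4)
= 0 - (-28) = 28

28


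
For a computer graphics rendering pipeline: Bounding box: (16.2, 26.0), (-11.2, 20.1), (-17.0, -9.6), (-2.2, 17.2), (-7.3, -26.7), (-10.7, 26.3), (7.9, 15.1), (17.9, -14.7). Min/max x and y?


x range: [-17, 17.9]
y range: [-26.7, 26.3]
Bounding box: (-17,-26.7) to (17.9,26.3)

(-17,-26.7) to (17.9,26.3)


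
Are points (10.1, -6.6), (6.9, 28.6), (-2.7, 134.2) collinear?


Cross product: (6.9-10.1)*(134.2-(-6.6)) - (28.6-(-6.6))*((-2.7)-10.1)
= 0

Yes, collinear


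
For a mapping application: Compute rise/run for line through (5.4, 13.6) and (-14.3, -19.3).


slope = (y2-y1)/(x2-x1) = ((-19.3)-13.6)/((-14.3)-5.4) = (-32.9)/(-19.7) = 1.6701

1.6701


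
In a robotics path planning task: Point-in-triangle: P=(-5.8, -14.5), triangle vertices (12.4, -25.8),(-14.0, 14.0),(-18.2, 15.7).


Cross products: AB x AP = 426.04, BC x BP = 105.76, CA x CP = -409.52
All same sign? no

No, outside


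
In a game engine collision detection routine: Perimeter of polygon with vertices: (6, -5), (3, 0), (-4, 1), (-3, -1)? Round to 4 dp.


Sides: (6, -5)->(3, 0): sqrt(34) = 5.830952, (3, 0)->(-4, 1): sqrt(50) = 7.071068, (-4, 1)->(-3, -1): sqrt(5) = 2.236068, (-3, -1)->(6, -5): sqrt(97) = 9.848858
Sum = 24.986946
Perimeter = 24.9869

24.9869


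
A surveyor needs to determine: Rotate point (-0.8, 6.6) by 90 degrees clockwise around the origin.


90° CW: (x,y) -> (y, -x)
(-0.8,6.6) -> (6.6, 0.8)

(6.6, 0.8)


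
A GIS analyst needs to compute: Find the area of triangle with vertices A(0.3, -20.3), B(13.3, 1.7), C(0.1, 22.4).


Area = |x_A(y_B-y_C) + x_B(y_C-y_A) + x_C(y_A-y_B)|/2
= |(-6.21) + 567.91 + (-2.2)|/2
= 559.5/2 = 279.75

279.75


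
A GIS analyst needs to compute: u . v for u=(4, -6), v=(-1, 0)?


u . v = u_x*v_x + u_y*v_y = 4*(-1) + (-6)*0
= (-4) + 0 = -4

-4


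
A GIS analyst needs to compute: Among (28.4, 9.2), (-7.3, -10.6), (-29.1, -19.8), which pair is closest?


d(P0,P1) = 40.8232, d(P0,P2) = 64.3991, d(P1,P2) = 23.6618
Closest: P1 and P2

Closest pair: (-7.3, -10.6) and (-29.1, -19.8), distance = 23.6618


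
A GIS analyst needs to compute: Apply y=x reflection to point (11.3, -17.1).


Reflection over y=x: (x,y) -> (y,x)
(11.3, -17.1) -> (-17.1, 11.3)

(-17.1, 11.3)


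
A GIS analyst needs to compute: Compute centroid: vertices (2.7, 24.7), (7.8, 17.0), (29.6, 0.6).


Centroid = ((x_A+x_B+x_C)/3, (y_A+y_B+y_C)/3)
= ((2.7+7.8+29.6)/3, (24.7+17+0.6)/3)
= (13.3667, 14.1)

(13.3667, 14.1)


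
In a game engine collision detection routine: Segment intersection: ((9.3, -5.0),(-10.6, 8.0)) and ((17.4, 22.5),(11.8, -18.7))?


Cross products: d1=-179.72, d2=-1072.4, d3=-652.55, d4=240.13
d1*d2 < 0 and d3*d4 < 0? no

No, they don't intersect


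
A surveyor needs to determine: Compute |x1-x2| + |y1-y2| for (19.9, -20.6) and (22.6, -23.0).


|19.9-22.6| + |(-20.6)-(-23)| = 2.7 + 2.4 = 5.1

5.1


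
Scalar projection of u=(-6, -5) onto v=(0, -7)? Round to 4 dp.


u.v = 35, |v| = sqrt(49) = 7
Scalar projection = u.v / |v| = 35 / sqrt(49) = 5

5


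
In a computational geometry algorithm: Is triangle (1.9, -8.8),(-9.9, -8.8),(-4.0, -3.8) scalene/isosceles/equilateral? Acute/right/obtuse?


Side lengths squared: AB^2=139.24, BC^2=59.81, CA^2=59.81
Sorted: [59.81, 59.81, 139.24]
By sides: Isosceles, By angles: Obtuse

Isosceles, Obtuse


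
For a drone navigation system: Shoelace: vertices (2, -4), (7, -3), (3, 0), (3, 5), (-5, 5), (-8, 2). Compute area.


Shoelace sum: (2*(-3) - 7*(-4)) + (7*0 - 3*(-3)) + (3*5 - 3*0) + (3*5 - (-5)*5) + ((-5)*2 - (-8)*5) + ((-8)*(-4) - 2*2)
= 144
Area = |144|/2 = 72

72


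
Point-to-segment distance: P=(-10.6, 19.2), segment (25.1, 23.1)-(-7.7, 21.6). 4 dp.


Project P onto AB: t = 1 (clamped to [0,1])
Closest point on segment: (-7.7, 21.6)
Distance: 3.7643

3.7643


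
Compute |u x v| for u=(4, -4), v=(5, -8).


|u x v| = |4*(-8) - (-4)*5|
= |(-32) - (-20)| = 12

12


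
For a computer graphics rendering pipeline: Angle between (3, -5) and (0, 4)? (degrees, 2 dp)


u.v = -20, |u| = sqrt(34) = 5.831, |v| = sqrt(16) = 4
cos(theta) = u.v/(|u||v|) = -20/sqrt(544) = -0.857493
theta = acos(-0.857493) = 149.04 degrees

149.04 degrees


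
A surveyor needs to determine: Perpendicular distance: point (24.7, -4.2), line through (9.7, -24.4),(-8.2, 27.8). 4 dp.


|cross product| = 1144.58
|line direction| = sqrt(3045.25) = 55.1838
Distance = 1144.58/sqrt(3045.25) = 20.7412

20.7412


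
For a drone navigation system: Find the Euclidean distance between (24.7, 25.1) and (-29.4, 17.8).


dx=-54.1, dy=-7.3
d^2 = (-54.1)^2 + (-7.3)^2 = 2980.1
d = sqrt(2980.1) = 54.5903

54.5903


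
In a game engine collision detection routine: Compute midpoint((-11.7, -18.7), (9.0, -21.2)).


M = (((-11.7)+9)/2, ((-18.7)+(-21.2))/2)
= (-1.35, -19.95)

(-1.35, -19.95)


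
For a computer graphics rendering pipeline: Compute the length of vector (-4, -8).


|u| = sqrt((-4)^2 + (-8)^2) = sqrt(80) = 8.9443

8.9443


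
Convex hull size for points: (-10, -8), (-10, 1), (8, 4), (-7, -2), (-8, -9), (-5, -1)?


Convex hull vertices (CCW): (-10, -8), (-8, -9), (8, 4), (-10, 1)
Count = 4

4


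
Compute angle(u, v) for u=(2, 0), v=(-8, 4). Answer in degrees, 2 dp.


u.v = -16, |u| = sqrt(4) = 2, |v| = sqrt(80) = 8.9443
cos(theta) = u.v/(|u||v|) = -16/sqrt(320) = -0.894427
theta = acos(-0.894427) = 153.43 degrees

153.43 degrees


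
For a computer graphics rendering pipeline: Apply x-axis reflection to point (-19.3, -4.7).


Reflection over x-axis: (x,y) -> (x,-y)
(-19.3, -4.7) -> (-19.3, 4.7)

(-19.3, 4.7)


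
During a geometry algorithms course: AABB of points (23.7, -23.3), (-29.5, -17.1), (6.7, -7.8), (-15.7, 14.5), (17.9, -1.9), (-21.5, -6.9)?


x range: [-29.5, 23.7]
y range: [-23.3, 14.5]
Bounding box: (-29.5,-23.3) to (23.7,14.5)

(-29.5,-23.3) to (23.7,14.5)


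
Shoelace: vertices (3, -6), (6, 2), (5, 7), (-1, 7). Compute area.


Shoelace sum: (3*2 - 6*(-6)) + (6*7 - 5*2) + (5*7 - (-1)*7) + ((-1)*(-6) - 3*7)
= 101
Area = |101|/2 = 50.5

50.5


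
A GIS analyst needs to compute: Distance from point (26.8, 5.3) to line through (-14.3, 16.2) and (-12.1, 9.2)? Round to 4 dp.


|cross product| = 263.72
|line direction| = sqrt(53.84) = 7.3376
Distance = 263.72/sqrt(53.84) = 35.941

35.941


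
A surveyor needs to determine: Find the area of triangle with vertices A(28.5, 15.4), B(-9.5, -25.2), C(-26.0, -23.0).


Area = |x_A(y_B-y_C) + x_B(y_C-y_A) + x_C(y_A-y_B)|/2
= |(-62.7) + 364.8 + (-1055.6)|/2
= 753.5/2 = 376.75

376.75


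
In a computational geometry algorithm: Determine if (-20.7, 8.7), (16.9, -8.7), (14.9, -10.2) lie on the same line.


Cross product: (16.9-(-20.7))*((-10.2)-8.7) - ((-8.7)-8.7)*(14.9-(-20.7))
= -91.2

No, not collinear


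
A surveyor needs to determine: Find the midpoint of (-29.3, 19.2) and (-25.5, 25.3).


M = (((-29.3)+(-25.5))/2, (19.2+25.3)/2)
= (-27.4, 22.25)

(-27.4, 22.25)


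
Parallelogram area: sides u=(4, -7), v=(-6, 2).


|u x v| = |4*2 - (-7)*(-6)|
= |8 - 42| = 34

34


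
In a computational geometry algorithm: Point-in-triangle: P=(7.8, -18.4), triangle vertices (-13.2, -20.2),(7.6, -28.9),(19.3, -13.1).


Cross products: AB x AP = 220.14, BC x BP = 119.69, CA x CP = 90.6
All same sign? yes

Yes, inside


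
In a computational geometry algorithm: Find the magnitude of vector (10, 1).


|u| = sqrt(10^2 + 1^2) = sqrt(101) = 10.0499

10.0499


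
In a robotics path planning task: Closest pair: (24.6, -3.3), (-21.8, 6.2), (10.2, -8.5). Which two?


d(P0,P1) = 47.3625, d(P0,P2) = 15.3101, d(P1,P2) = 35.2149
Closest: P0 and P2

Closest pair: (24.6, -3.3) and (10.2, -8.5), distance = 15.3101


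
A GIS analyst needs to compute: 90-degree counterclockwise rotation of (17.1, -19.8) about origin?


90° CCW: (x,y) -> (-y, x)
(17.1,-19.8) -> (19.8, 17.1)

(19.8, 17.1)


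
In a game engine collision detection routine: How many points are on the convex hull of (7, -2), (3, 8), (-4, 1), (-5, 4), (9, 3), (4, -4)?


Convex hull vertices (CCW): (-5, 4), (-4, 1), (4, -4), (7, -2), (9, 3), (3, 8)
Count = 6

6


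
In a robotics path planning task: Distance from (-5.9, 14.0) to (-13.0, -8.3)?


dx=-7.1, dy=-22.3
d^2 = (-7.1)^2 + (-22.3)^2 = 547.7
d = sqrt(547.7) = 23.403

23.403


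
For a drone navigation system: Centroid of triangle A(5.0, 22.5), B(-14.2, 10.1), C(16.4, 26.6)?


Centroid = ((x_A+x_B+x_C)/3, (y_A+y_B+y_C)/3)
= ((5+(-14.2)+16.4)/3, (22.5+10.1+26.6)/3)
= (2.4, 19.7333)

(2.4, 19.7333)


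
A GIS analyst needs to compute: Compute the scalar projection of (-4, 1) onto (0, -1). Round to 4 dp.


u.v = -1, |v| = sqrt(1) = 1
Scalar projection = u.v / |v| = -1 / sqrt(1) = -1

-1


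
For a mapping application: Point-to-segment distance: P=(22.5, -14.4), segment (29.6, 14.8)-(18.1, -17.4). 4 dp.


Project P onto AB: t = 0.8741 (clamped to [0,1])
Closest point on segment: (19.548, -13.3457)
Distance: 3.1347

3.1347


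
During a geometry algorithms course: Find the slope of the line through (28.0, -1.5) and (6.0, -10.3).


slope = (y2-y1)/(x2-x1) = ((-10.3)-(-1.5))/(6-28) = (-8.8)/(-22) = 0.4

0.4


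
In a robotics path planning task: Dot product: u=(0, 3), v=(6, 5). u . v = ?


u . v = u_x*v_x + u_y*v_y = 0*6 + 3*5
= 0 + 15 = 15

15


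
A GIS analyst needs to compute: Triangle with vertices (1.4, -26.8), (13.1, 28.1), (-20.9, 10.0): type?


Side lengths squared: AB^2=3150.9, BC^2=1483.61, CA^2=1851.53
Sorted: [1483.61, 1851.53, 3150.9]
By sides: Scalene, By angles: Acute

Scalene, Acute


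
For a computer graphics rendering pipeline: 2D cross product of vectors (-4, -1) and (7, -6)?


u x v = u_x*v_y - u_y*v_x = (-4)*(-6) - (-1)*7
= 24 - (-7) = 31

31


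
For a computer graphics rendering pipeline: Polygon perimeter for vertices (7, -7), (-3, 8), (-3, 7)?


Sides: (7, -7)->(-3, 8): sqrt(325) = 18.027756, (-3, 8)->(-3, 7): sqrt(1) = 1, (-3, 7)->(7, -7): sqrt(296) = 17.204651
Sum = 36.232407
Perimeter = 36.2324

36.2324


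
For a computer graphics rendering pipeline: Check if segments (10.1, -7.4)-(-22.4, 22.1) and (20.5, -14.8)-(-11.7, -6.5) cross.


Cross products: d1=-151.96, d2=-832.11, d3=-66.3, d4=613.85
d1*d2 < 0 and d3*d4 < 0? no

No, they don't intersect


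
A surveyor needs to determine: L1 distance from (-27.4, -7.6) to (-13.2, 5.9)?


|(-27.4)-(-13.2)| + |(-7.6)-5.9| = 14.2 + 13.5 = 27.7

27.7


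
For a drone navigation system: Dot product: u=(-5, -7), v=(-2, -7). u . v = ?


u . v = u_x*v_x + u_y*v_y = (-5)*(-2) + (-7)*(-7)
= 10 + 49 = 59

59


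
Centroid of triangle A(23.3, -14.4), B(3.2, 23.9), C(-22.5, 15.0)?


Centroid = ((x_A+x_B+x_C)/3, (y_A+y_B+y_C)/3)
= ((23.3+3.2+(-22.5))/3, ((-14.4)+23.9+15)/3)
= (1.3333, 8.1667)

(1.3333, 8.1667)


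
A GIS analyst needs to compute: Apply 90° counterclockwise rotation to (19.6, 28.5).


90° CCW: (x,y) -> (-y, x)
(19.6,28.5) -> (-28.5, 19.6)

(-28.5, 19.6)


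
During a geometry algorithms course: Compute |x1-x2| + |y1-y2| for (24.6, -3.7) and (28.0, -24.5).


|24.6-28| + |(-3.7)-(-24.5)| = 3.4 + 20.8 = 24.2

24.2


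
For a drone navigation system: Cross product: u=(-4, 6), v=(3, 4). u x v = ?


u x v = u_x*v_y - u_y*v_x = (-4)*4 - 6*3
= (-16) - 18 = -34

-34


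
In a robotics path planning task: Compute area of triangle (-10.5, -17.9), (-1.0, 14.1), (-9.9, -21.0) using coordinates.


Area = |x_A(y_B-y_C) + x_B(y_C-y_A) + x_C(y_A-y_B)|/2
= |(-368.55) + 3.1 + 316.8|/2
= 48.65/2 = 24.325

24.325


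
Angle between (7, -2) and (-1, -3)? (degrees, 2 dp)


u.v = -1, |u| = sqrt(53) = 7.2801, |v| = sqrt(10) = 3.1623
cos(theta) = u.v/(|u||v|) = -1/sqrt(530) = -0.043437
theta = acos(-0.043437) = 92.49 degrees

92.49 degrees


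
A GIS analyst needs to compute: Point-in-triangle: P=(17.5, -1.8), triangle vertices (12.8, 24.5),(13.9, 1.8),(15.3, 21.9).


Cross products: AB x AP = 77.76, BC x BP = -77.4, CA x CP = 53.53
All same sign? no

No, outside


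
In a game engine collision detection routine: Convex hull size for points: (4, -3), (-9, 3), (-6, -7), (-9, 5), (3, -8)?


Convex hull vertices (CCW): (-9, 3), (-6, -7), (3, -8), (4, -3), (-9, 5)
Count = 5

5


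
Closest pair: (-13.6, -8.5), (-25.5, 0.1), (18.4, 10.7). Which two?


d(P0,P1) = 14.6823, d(P0,P2) = 37.3181, d(P1,P2) = 45.1616
Closest: P0 and P1

Closest pair: (-13.6, -8.5) and (-25.5, 0.1), distance = 14.6823


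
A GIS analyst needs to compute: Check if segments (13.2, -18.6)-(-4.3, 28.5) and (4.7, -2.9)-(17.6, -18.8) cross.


Cross products: d1=-67.38, d2=261.96, d3=125.6, d4=-203.74
d1*d2 < 0 and d3*d4 < 0? yes

Yes, they intersect


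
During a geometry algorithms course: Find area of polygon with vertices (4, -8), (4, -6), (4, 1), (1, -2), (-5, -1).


Shoelace sum: (4*(-6) - 4*(-8)) + (4*1 - 4*(-6)) + (4*(-2) - 1*1) + (1*(-1) - (-5)*(-2)) + ((-5)*(-8) - 4*(-1))
= 60
Area = |60|/2 = 30

30


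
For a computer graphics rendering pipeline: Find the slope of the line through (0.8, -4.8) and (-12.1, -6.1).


slope = (y2-y1)/(x2-x1) = ((-6.1)-(-4.8))/((-12.1)-0.8) = (-1.3)/(-12.9) = 0.1008

0.1008


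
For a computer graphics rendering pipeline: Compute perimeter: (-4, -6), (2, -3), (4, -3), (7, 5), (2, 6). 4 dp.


Sides: (-4, -6)->(2, -3): sqrt(45) = 6.708204, (2, -3)->(4, -3): sqrt(4) = 2, (4, -3)->(7, 5): sqrt(73) = 8.544004, (7, 5)->(2, 6): sqrt(26) = 5.09902, (2, 6)->(-4, -6): sqrt(180) = 13.416408
Sum = 35.767636
Perimeter = 35.7676

35.7676


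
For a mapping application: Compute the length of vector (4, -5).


|u| = sqrt(4^2 + (-5)^2) = sqrt(41) = 6.4031

6.4031


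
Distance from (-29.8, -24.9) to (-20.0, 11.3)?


dx=9.8, dy=36.2
d^2 = 9.8^2 + 36.2^2 = 1406.48
d = sqrt(1406.48) = 37.5031

37.5031


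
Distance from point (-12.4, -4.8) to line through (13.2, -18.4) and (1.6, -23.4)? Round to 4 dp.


|cross product| = 285.76
|line direction| = sqrt(159.56) = 12.6317
Distance = 285.76/sqrt(159.56) = 22.6224

22.6224


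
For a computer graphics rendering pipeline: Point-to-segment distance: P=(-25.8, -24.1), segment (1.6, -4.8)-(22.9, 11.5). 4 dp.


Project P onto AB: t = 0 (clamped to [0,1])
Closest point on segment: (1.6, -4.8)
Distance: 33.5149

33.5149


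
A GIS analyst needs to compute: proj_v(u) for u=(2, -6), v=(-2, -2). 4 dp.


u.v = 8, |v| = sqrt(8) = 2.8284
Scalar projection = u.v / |v| = 8 / sqrt(8) = 2.8284

2.8284


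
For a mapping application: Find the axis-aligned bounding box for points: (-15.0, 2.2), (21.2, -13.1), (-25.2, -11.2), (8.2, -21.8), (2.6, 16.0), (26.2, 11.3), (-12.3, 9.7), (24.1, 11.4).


x range: [-25.2, 26.2]
y range: [-21.8, 16]
Bounding box: (-25.2,-21.8) to (26.2,16)

(-25.2,-21.8) to (26.2,16)


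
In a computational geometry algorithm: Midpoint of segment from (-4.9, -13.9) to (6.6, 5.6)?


M = (((-4.9)+6.6)/2, ((-13.9)+5.6)/2)
= (0.85, -4.15)

(0.85, -4.15)


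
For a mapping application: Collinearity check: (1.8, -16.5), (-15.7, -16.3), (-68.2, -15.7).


Cross product: ((-15.7)-1.8)*((-15.7)-(-16.5)) - ((-16.3)-(-16.5))*((-68.2)-1.8)
= 0

Yes, collinear


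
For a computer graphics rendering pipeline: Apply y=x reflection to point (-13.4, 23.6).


Reflection over y=x: (x,y) -> (y,x)
(-13.4, 23.6) -> (23.6, -13.4)

(23.6, -13.4)


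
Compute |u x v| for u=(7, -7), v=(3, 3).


|u x v| = |7*3 - (-7)*3|
= |21 - (-21)| = 42

42


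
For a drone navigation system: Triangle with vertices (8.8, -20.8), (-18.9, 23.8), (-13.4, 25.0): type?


Side lengths squared: AB^2=2756.45, BC^2=31.69, CA^2=2590.48
Sorted: [31.69, 2590.48, 2756.45]
By sides: Scalene, By angles: Obtuse

Scalene, Obtuse


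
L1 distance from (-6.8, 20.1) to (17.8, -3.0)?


|(-6.8)-17.8| + |20.1-(-3)| = 24.6 + 23.1 = 47.7

47.7


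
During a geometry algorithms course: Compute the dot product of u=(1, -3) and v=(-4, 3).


u . v = u_x*v_x + u_y*v_y = 1*(-4) + (-3)*3
= (-4) + (-9) = -13

-13


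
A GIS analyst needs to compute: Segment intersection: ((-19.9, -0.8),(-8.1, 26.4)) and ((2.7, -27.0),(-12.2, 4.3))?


Cross products: d1=317, d2=-457.62, d3=-923.88, d4=-149.26
d1*d2 < 0 and d3*d4 < 0? no

No, they don't intersect


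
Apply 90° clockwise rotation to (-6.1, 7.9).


90° CW: (x,y) -> (y, -x)
(-6.1,7.9) -> (7.9, 6.1)

(7.9, 6.1)


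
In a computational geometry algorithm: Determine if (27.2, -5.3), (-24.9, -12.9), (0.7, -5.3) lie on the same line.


Cross product: ((-24.9)-27.2)*((-5.3)-(-5.3)) - ((-12.9)-(-5.3))*(0.7-27.2)
= -201.4

No, not collinear


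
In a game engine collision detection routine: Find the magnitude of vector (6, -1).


|u| = sqrt(6^2 + (-1)^2) = sqrt(37) = 6.0828

6.0828


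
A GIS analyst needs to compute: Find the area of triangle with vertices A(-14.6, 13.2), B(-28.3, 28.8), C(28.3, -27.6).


Area = |x_A(y_B-y_C) + x_B(y_C-y_A) + x_C(y_A-y_B)|/2
= |(-823.44) + 1154.64 + (-441.48)|/2
= 110.28/2 = 55.14

55.14


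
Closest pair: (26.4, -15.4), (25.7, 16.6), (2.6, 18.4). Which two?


d(P0,P1) = 32.0077, d(P0,P2) = 41.3386, d(P1,P2) = 23.17
Closest: P1 and P2

Closest pair: (25.7, 16.6) and (2.6, 18.4), distance = 23.17


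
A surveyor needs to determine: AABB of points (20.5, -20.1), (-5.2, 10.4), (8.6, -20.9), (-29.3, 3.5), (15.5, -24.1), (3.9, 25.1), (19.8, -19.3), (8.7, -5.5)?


x range: [-29.3, 20.5]
y range: [-24.1, 25.1]
Bounding box: (-29.3,-24.1) to (20.5,25.1)

(-29.3,-24.1) to (20.5,25.1)


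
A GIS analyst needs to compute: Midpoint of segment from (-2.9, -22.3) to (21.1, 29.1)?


M = (((-2.9)+21.1)/2, ((-22.3)+29.1)/2)
= (9.1, 3.4)

(9.1, 3.4)


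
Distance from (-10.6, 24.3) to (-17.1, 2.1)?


dx=-6.5, dy=-22.2
d^2 = (-6.5)^2 + (-22.2)^2 = 535.09
d = sqrt(535.09) = 23.132

23.132


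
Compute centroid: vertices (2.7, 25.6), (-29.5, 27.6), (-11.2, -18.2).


Centroid = ((x_A+x_B+x_C)/3, (y_A+y_B+y_C)/3)
= ((2.7+(-29.5)+(-11.2))/3, (25.6+27.6+(-18.2))/3)
= (-12.6667, 11.6667)

(-12.6667, 11.6667)


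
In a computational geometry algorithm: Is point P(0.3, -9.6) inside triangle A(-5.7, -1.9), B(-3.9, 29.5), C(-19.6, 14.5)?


Cross products: AB x AP = -202.26, BC x BP = 676.87, CA x CP = -8.63
All same sign? no

No, outside


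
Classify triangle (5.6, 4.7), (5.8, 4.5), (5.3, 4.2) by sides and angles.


Side lengths squared: AB^2=0.08, BC^2=0.34, CA^2=0.34
Sorted: [0.08, 0.34, 0.34]
By sides: Isosceles, By angles: Acute

Isosceles, Acute


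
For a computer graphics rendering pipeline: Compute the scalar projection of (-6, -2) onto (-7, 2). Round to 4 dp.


u.v = 38, |v| = sqrt(53) = 7.2801
Scalar projection = u.v / |v| = 38 / sqrt(53) = 5.2197

5.2197


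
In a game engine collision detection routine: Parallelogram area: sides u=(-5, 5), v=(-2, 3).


|u x v| = |(-5)*3 - 5*(-2)|
= |(-15) - (-10)| = 5

5


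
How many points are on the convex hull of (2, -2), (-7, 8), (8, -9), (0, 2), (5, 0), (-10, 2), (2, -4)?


Convex hull vertices (CCW): (-10, 2), (8, -9), (5, 0), (-7, 8)
Count = 4

4


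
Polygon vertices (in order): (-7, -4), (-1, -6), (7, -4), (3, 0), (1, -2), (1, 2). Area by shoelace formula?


Shoelace sum: ((-7)*(-6) - (-1)*(-4)) + ((-1)*(-4) - 7*(-6)) + (7*0 - 3*(-4)) + (3*(-2) - 1*0) + (1*2 - 1*(-2)) + (1*(-4) - (-7)*2)
= 104
Area = |104|/2 = 52

52


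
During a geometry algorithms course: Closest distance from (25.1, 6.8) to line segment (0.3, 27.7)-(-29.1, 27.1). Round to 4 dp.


Project P onto AB: t = 0 (clamped to [0,1])
Closest point on segment: (0.3, 27.7)
Distance: 32.4322

32.4322


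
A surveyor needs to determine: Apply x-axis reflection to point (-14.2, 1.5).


Reflection over x-axis: (x,y) -> (x,-y)
(-14.2, 1.5) -> (-14.2, -1.5)

(-14.2, -1.5)


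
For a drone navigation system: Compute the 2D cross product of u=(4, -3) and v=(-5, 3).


u x v = u_x*v_y - u_y*v_x = 4*3 - (-3)*(-5)
= 12 - 15 = -3

-3


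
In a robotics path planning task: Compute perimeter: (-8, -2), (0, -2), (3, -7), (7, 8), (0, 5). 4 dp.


Sides: (-8, -2)->(0, -2): sqrt(64) = 8, (0, -2)->(3, -7): sqrt(34) = 5.830952, (3, -7)->(7, 8): sqrt(241) = 15.524175, (7, 8)->(0, 5): sqrt(58) = 7.615773, (0, 5)->(-8, -2): sqrt(113) = 10.630146
Sum = 47.601046
Perimeter = 47.601

47.601


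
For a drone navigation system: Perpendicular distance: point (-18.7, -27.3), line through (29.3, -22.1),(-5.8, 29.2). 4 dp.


|cross product| = 2644.92
|line direction| = sqrt(3863.7) = 62.1587
Distance = 2644.92/sqrt(3863.7) = 42.5511

42.5511


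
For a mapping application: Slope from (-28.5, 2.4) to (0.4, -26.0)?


slope = (y2-y1)/(x2-x1) = ((-26)-2.4)/(0.4-(-28.5)) = (-28.4)/28.9 = -0.9827

-0.9827


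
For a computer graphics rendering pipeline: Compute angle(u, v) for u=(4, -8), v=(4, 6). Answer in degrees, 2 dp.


u.v = -32, |u| = sqrt(80) = 8.9443, |v| = sqrt(52) = 7.2111
cos(theta) = u.v/(|u||v|) = -32/sqrt(4160) = -0.496139
theta = acos(-0.496139) = 119.74 degrees

119.74 degrees


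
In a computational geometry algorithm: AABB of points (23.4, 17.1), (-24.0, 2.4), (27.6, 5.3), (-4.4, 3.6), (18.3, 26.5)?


x range: [-24, 27.6]
y range: [2.4, 26.5]
Bounding box: (-24,2.4) to (27.6,26.5)

(-24,2.4) to (27.6,26.5)


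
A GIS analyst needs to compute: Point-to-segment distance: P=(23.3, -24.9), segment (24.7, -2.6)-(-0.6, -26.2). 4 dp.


Project P onto AB: t = 0.4692 (clamped to [0,1])
Closest point on segment: (12.8283, -13.674)
Distance: 15.3519

15.3519


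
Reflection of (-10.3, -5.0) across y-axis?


Reflection over y-axis: (x,y) -> (-x,y)
(-10.3, -5) -> (10.3, -5)

(10.3, -5)


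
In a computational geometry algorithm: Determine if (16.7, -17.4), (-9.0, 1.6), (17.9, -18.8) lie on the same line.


Cross product: ((-9)-16.7)*((-18.8)-(-17.4)) - (1.6-(-17.4))*(17.9-16.7)
= 13.18

No, not collinear


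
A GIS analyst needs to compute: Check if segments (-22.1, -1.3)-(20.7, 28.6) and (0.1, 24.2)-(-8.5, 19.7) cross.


Cross products: d1=119.4, d2=54.86, d3=427.62, d4=492.16
d1*d2 < 0 and d3*d4 < 0? no

No, they don't intersect


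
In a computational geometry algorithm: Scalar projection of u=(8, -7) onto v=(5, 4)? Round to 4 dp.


u.v = 12, |v| = sqrt(41) = 6.4031
Scalar projection = u.v / |v| = 12 / sqrt(41) = 1.8741

1.8741


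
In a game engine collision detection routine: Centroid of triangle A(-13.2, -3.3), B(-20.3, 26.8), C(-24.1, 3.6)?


Centroid = ((x_A+x_B+x_C)/3, (y_A+y_B+y_C)/3)
= (((-13.2)+(-20.3)+(-24.1))/3, ((-3.3)+26.8+3.6)/3)
= (-19.2, 9.0333)

(-19.2, 9.0333)


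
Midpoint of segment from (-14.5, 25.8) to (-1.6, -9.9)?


M = (((-14.5)+(-1.6))/2, (25.8+(-9.9))/2)
= (-8.05, 7.95)

(-8.05, 7.95)


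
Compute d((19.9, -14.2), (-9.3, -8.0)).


dx=-29.2, dy=6.2
d^2 = (-29.2)^2 + 6.2^2 = 891.08
d = sqrt(891.08) = 29.851

29.851


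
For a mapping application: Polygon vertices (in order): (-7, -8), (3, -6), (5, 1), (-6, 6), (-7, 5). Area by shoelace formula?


Shoelace sum: ((-7)*(-6) - 3*(-8)) + (3*1 - 5*(-6)) + (5*6 - (-6)*1) + ((-6)*5 - (-7)*6) + ((-7)*(-8) - (-7)*5)
= 238
Area = |238|/2 = 119

119


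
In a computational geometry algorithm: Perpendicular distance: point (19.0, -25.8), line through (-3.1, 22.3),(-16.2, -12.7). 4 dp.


|cross product| = 1403.61
|line direction| = sqrt(1396.61) = 37.3712
Distance = 1403.61/sqrt(1396.61) = 37.5586

37.5586


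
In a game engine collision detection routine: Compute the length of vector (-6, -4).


|u| = sqrt((-6)^2 + (-4)^2) = sqrt(52) = 7.2111

7.2111


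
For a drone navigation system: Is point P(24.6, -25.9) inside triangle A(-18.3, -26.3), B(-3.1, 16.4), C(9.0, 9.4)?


Cross products: AB x AP = -1825.75, BC x BP = -317.93, CA x CP = 1520.61
All same sign? no

No, outside


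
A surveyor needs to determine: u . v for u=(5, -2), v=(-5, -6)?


u . v = u_x*v_x + u_y*v_y = 5*(-5) + (-2)*(-6)
= (-25) + 12 = -13

-13


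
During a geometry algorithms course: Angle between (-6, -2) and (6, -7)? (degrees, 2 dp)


u.v = -22, |u| = sqrt(40) = 6.3246, |v| = sqrt(85) = 9.2195
cos(theta) = u.v/(|u||v|) = -22/sqrt(3400) = -0.377297
theta = acos(-0.377297) = 112.17 degrees

112.17 degrees


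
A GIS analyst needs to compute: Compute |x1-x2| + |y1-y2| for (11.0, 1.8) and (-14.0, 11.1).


|11-(-14)| + |1.8-11.1| = 25 + 9.3 = 34.3

34.3


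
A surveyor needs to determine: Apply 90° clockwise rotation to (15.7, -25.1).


90° CW: (x,y) -> (y, -x)
(15.7,-25.1) -> (-25.1, -15.7)

(-25.1, -15.7)


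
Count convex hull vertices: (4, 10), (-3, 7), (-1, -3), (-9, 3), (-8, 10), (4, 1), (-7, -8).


Convex hull vertices (CCW): (-9, 3), (-7, -8), (4, 1), (4, 10), (-8, 10)
Count = 5

5


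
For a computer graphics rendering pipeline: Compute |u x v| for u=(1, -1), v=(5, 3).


|u x v| = |1*3 - (-1)*5|
= |3 - (-5)| = 8

8


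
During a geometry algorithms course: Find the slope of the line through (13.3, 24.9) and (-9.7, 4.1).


slope = (y2-y1)/(x2-x1) = (4.1-24.9)/((-9.7)-13.3) = (-20.8)/(-23) = 0.9043

0.9043


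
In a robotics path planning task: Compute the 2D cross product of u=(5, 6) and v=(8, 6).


u x v = u_x*v_y - u_y*v_x = 5*6 - 6*8
= 30 - 48 = -18

-18


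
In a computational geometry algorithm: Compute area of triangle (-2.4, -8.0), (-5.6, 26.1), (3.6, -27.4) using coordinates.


Area = |x_A(y_B-y_C) + x_B(y_C-y_A) + x_C(y_A-y_B)|/2
= |(-128.4) + 108.64 + (-122.76)|/2
= 142.52/2 = 71.26

71.26


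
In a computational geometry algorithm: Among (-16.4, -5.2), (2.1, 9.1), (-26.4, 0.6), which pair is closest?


d(P0,P1) = 23.3825, d(P0,P2) = 11.5603, d(P1,P2) = 29.7405
Closest: P0 and P2

Closest pair: (-16.4, -5.2) and (-26.4, 0.6), distance = 11.5603


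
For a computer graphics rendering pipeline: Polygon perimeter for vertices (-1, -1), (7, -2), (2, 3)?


Sides: (-1, -1)->(7, -2): sqrt(65) = 8.062258, (7, -2)->(2, 3): sqrt(50) = 7.071068, (2, 3)->(-1, -1): sqrt(25) = 5
Sum = 20.133326
Perimeter = 20.1333

20.1333


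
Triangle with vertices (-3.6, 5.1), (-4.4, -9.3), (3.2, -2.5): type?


Side lengths squared: AB^2=208, BC^2=104, CA^2=104
Sorted: [104, 104, 208]
By sides: Isosceles, By angles: Right

Isosceles, Right


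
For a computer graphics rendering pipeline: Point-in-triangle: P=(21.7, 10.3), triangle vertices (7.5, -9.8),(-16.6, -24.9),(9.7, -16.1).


Cross products: AB x AP = -269.99, BC x BP = 588.72, CA x CP = -133.68
All same sign? no

No, outside


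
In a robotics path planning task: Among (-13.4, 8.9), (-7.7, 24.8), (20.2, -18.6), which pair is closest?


d(P0,P1) = 16.8908, d(P0,P2) = 43.419, d(P1,P2) = 51.5943
Closest: P0 and P1

Closest pair: (-13.4, 8.9) and (-7.7, 24.8), distance = 16.8908


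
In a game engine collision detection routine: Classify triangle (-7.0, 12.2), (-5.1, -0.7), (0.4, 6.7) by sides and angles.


Side lengths squared: AB^2=170.02, BC^2=85.01, CA^2=85.01
Sorted: [85.01, 85.01, 170.02]
By sides: Isosceles, By angles: Right

Isosceles, Right


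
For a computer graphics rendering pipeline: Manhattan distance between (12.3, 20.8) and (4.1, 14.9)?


|12.3-4.1| + |20.8-14.9| = 8.2 + 5.9 = 14.1

14.1


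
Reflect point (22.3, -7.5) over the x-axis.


Reflection over x-axis: (x,y) -> (x,-y)
(22.3, -7.5) -> (22.3, 7.5)

(22.3, 7.5)


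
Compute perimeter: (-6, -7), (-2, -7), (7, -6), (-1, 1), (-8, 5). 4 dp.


Sides: (-6, -7)->(-2, -7): sqrt(16) = 4, (-2, -7)->(7, -6): sqrt(82) = 9.055385, (7, -6)->(-1, 1): sqrt(113) = 10.630146, (-1, 1)->(-8, 5): sqrt(65) = 8.062258, (-8, 5)->(-6, -7): sqrt(148) = 12.165525
Sum = 43.913314
Perimeter = 43.9133

43.9133


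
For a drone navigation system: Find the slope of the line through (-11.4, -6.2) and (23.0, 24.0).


slope = (y2-y1)/(x2-x1) = (24-(-6.2))/(23-(-11.4)) = 30.2/34.4 = 0.8779

0.8779


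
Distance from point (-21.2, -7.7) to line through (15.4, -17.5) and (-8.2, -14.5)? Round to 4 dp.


|cross product| = 121.48
|line direction| = sqrt(565.96) = 23.7899
Distance = 121.48/sqrt(565.96) = 5.1064

5.1064


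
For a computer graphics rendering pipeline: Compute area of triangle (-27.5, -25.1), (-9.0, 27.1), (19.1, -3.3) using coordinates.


Area = |x_A(y_B-y_C) + x_B(y_C-y_A) + x_C(y_A-y_B)|/2
= |(-836) + (-196.2) + (-997.02)|/2
= 2029.22/2 = 1014.61

1014.61


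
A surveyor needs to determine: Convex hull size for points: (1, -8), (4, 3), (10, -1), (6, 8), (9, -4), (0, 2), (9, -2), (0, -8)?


Convex hull vertices (CCW): (0, -8), (1, -8), (9, -4), (10, -1), (6, 8), (0, 2)
Count = 6

6


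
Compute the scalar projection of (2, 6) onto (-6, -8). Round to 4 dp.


u.v = -60, |v| = sqrt(100) = 10
Scalar projection = u.v / |v| = -60 / sqrt(100) = -6

-6


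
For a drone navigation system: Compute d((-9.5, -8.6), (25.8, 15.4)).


dx=35.3, dy=24
d^2 = 35.3^2 + 24^2 = 1822.09
d = sqrt(1822.09) = 42.6859

42.6859


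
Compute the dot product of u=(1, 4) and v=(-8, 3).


u . v = u_x*v_x + u_y*v_y = 1*(-8) + 4*3
= (-8) + 12 = 4

4


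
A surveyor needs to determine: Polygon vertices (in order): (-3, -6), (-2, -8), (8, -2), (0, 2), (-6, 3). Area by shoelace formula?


Shoelace sum: ((-3)*(-8) - (-2)*(-6)) + ((-2)*(-2) - 8*(-8)) + (8*2 - 0*(-2)) + (0*3 - (-6)*2) + ((-6)*(-6) - (-3)*3)
= 153
Area = |153|/2 = 76.5

76.5


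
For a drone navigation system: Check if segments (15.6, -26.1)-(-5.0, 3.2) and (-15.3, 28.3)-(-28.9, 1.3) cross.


Cross products: d1=1574.14, d2=619.46, d3=-215.27, d4=739.41
d1*d2 < 0 and d3*d4 < 0? no

No, they don't intersect


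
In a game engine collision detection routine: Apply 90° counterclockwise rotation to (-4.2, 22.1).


90° CCW: (x,y) -> (-y, x)
(-4.2,22.1) -> (-22.1, -4.2)

(-22.1, -4.2)


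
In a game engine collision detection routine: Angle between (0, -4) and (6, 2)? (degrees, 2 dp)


u.v = -8, |u| = sqrt(16) = 4, |v| = sqrt(40) = 6.3246
cos(theta) = u.v/(|u||v|) = -8/sqrt(640) = -0.316228
theta = acos(-0.316228) = 108.43 degrees

108.43 degrees


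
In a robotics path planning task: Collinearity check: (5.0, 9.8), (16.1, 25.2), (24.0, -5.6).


Cross product: (16.1-5)*((-5.6)-9.8) - (25.2-9.8)*(24-5)
= -463.54

No, not collinear


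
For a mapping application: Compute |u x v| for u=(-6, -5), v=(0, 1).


|u x v| = |(-6)*1 - (-5)*0|
= |(-6) - 0| = 6

6


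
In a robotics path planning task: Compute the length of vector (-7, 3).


|u| = sqrt((-7)^2 + 3^2) = sqrt(58) = 7.6158

7.6158


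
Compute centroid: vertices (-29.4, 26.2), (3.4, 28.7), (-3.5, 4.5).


Centroid = ((x_A+x_B+x_C)/3, (y_A+y_B+y_C)/3)
= (((-29.4)+3.4+(-3.5))/3, (26.2+28.7+4.5)/3)
= (-9.8333, 19.8)

(-9.8333, 19.8)


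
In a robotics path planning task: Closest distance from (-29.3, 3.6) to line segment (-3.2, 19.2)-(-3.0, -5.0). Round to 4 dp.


Project P onto AB: t = 0.6357 (clamped to [0,1])
Closest point on segment: (-3.0729, 3.8168)
Distance: 26.228

26.228


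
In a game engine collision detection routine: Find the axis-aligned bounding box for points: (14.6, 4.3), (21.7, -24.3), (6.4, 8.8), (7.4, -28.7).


x range: [6.4, 21.7]
y range: [-28.7, 8.8]
Bounding box: (6.4,-28.7) to (21.7,8.8)

(6.4,-28.7) to (21.7,8.8)


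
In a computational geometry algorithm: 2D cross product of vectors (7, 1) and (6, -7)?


u x v = u_x*v_y - u_y*v_x = 7*(-7) - 1*6
= (-49) - 6 = -55

-55


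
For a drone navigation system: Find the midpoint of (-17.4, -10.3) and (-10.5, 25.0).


M = (((-17.4)+(-10.5))/2, ((-10.3)+25)/2)
= (-13.95, 7.35)

(-13.95, 7.35)


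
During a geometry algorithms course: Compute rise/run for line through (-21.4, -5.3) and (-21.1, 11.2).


slope = (y2-y1)/(x2-x1) = (11.2-(-5.3))/((-21.1)-(-21.4)) = 16.5/0.3 = 55

55


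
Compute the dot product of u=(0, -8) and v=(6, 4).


u . v = u_x*v_x + u_y*v_y = 0*6 + (-8)*4
= 0 + (-32) = -32

-32


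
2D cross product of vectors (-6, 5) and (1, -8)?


u x v = u_x*v_y - u_y*v_x = (-6)*(-8) - 5*1
= 48 - 5 = 43

43


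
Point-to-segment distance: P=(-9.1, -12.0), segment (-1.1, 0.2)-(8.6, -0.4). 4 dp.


Project P onto AB: t = 0 (clamped to [0,1])
Closest point on segment: (-1.1, 0.2)
Distance: 14.589

14.589


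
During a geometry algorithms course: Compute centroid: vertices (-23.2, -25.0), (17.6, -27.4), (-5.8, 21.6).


Centroid = ((x_A+x_B+x_C)/3, (y_A+y_B+y_C)/3)
= (((-23.2)+17.6+(-5.8))/3, ((-25)+(-27.4)+21.6)/3)
= (-3.8, -10.2667)

(-3.8, -10.2667)


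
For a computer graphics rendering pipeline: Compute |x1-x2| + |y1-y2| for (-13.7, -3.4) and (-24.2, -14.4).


|(-13.7)-(-24.2)| + |(-3.4)-(-14.4)| = 10.5 + 11 = 21.5

21.5


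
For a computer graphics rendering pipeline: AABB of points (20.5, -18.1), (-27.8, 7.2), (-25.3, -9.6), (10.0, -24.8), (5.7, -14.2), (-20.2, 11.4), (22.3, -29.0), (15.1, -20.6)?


x range: [-27.8, 22.3]
y range: [-29, 11.4]
Bounding box: (-27.8,-29) to (22.3,11.4)

(-27.8,-29) to (22.3,11.4)


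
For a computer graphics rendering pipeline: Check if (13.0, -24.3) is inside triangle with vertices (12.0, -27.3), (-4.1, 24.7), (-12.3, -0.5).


Cross products: AB x AP = -100.3, BC x BP = 832.72, CA x CP = 99.7
All same sign? no

No, outside


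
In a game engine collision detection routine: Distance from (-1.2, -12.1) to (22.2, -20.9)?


dx=23.4, dy=-8.8
d^2 = 23.4^2 + (-8.8)^2 = 625
d = sqrt(625) = 25

25


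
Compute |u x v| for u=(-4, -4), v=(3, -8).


|u x v| = |(-4)*(-8) - (-4)*3|
= |32 - (-12)| = 44

44


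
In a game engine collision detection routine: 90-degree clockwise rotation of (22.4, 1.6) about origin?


90° CW: (x,y) -> (y, -x)
(22.4,1.6) -> (1.6, -22.4)

(1.6, -22.4)


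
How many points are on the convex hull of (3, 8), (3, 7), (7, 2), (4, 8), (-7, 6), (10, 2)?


Convex hull vertices (CCW): (-7, 6), (7, 2), (10, 2), (4, 8), (3, 8)
Count = 5

5


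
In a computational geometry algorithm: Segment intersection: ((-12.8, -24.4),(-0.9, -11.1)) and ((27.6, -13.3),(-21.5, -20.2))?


Cross products: d1=266.25, d2=-304.67, d3=-405.23, d4=165.69
d1*d2 < 0 and d3*d4 < 0? yes

Yes, they intersect


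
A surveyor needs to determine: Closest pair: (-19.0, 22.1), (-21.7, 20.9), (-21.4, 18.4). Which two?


d(P0,P1) = 2.9547, d(P0,P2) = 4.4102, d(P1,P2) = 2.5179
Closest: P1 and P2

Closest pair: (-21.7, 20.9) and (-21.4, 18.4), distance = 2.5179


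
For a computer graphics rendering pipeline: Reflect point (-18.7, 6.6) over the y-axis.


Reflection over y-axis: (x,y) -> (-x,y)
(-18.7, 6.6) -> (18.7, 6.6)

(18.7, 6.6)


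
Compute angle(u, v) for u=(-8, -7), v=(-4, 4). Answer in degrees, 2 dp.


u.v = 4, |u| = sqrt(113) = 10.6301, |v| = sqrt(32) = 5.6569
cos(theta) = u.v/(|u||v|) = 4/sqrt(3616) = 0.066519
theta = acos(0.066519) = 86.19 degrees

86.19 degrees


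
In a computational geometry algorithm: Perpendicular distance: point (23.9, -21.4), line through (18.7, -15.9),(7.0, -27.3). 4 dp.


|cross product| = 123.63
|line direction| = sqrt(266.85) = 16.3355
Distance = 123.63/sqrt(266.85) = 7.5682

7.5682


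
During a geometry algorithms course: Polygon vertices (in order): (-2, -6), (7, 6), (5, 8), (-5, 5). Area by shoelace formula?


Shoelace sum: ((-2)*6 - 7*(-6)) + (7*8 - 5*6) + (5*5 - (-5)*8) + ((-5)*(-6) - (-2)*5)
= 161
Area = |161|/2 = 80.5

80.5


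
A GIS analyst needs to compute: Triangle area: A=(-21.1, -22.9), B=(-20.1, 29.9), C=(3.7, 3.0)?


Area = |x_A(y_B-y_C) + x_B(y_C-y_A) + x_C(y_A-y_B)|/2
= |(-567.59) + (-520.59) + (-195.36)|/2
= 1283.54/2 = 641.77

641.77


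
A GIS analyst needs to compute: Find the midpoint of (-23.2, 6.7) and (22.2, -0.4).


M = (((-23.2)+22.2)/2, (6.7+(-0.4))/2)
= (-0.5, 3.15)

(-0.5, 3.15)


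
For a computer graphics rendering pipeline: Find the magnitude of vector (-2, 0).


|u| = sqrt((-2)^2 + 0^2) = sqrt(4) = 2

2


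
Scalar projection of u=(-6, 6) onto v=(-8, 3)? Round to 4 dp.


u.v = 66, |v| = sqrt(73) = 8.544
Scalar projection = u.v / |v| = 66 / sqrt(73) = 7.7247

7.7247


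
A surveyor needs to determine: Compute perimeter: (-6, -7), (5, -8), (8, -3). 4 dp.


Sides: (-6, -7)->(5, -8): sqrt(122) = 11.045361, (5, -8)->(8, -3): sqrt(34) = 5.830952, (8, -3)->(-6, -7): sqrt(212) = 14.56022
Sum = 31.436533
Perimeter = 31.4365

31.4365


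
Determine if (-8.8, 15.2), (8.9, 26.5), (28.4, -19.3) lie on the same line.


Cross product: (8.9-(-8.8))*((-19.3)-15.2) - (26.5-15.2)*(28.4-(-8.8))
= -1031.01

No, not collinear


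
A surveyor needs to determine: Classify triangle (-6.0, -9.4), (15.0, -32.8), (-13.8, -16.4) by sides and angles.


Side lengths squared: AB^2=988.56, BC^2=1098.4, CA^2=109.84
Sorted: [109.84, 988.56, 1098.4]
By sides: Scalene, By angles: Right

Scalene, Right


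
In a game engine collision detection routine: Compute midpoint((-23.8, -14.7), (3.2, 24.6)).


M = (((-23.8)+3.2)/2, ((-14.7)+24.6)/2)
= (-10.3, 4.95)

(-10.3, 4.95)


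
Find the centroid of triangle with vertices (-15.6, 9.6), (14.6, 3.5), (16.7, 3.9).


Centroid = ((x_A+x_B+x_C)/3, (y_A+y_B+y_C)/3)
= (((-15.6)+14.6+16.7)/3, (9.6+3.5+3.9)/3)
= (5.2333, 5.6667)

(5.2333, 5.6667)
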